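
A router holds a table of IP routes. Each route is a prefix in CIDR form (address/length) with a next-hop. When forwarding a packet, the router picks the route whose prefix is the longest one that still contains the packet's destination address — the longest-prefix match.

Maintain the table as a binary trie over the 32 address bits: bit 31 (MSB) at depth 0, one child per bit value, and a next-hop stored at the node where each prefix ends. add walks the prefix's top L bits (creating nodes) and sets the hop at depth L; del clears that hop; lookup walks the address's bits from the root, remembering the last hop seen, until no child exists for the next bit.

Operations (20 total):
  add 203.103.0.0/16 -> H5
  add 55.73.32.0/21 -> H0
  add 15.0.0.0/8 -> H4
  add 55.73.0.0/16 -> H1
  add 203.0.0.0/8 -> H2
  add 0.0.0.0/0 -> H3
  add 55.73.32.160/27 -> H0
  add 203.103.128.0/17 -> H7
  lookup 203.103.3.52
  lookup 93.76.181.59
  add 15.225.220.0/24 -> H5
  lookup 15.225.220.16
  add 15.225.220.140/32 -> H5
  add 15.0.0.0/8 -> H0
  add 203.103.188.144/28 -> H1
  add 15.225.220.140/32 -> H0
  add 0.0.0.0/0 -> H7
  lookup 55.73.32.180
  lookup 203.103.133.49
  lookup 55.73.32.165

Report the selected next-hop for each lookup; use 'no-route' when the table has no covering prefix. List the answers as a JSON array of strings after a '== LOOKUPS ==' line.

Apply in order:
  + 203.103.0.0/16 (H5) depth=16
  + 55.73.32.0/21 (H0) depth=21
  + 15.0.0.0/8 (H4) depth=8
  + 55.73.0.0/16 (H1) depth=16
  + 203.0.0.0/8 (H2) depth=8
  + 0.0.0.0/0 (H3) depth=0
  + 55.73.32.160/27 (H0) depth=27
  + 203.103.128.0/17 (H7) depth=17
  Q 203.103.3.52: descend 1100101101100111 ; hops seen [H3,H2,H5] ; pick H5
  Q 93.76.181.59: descend 0 ; hops seen [H3] ; pick H3
  + 15.225.220.0/24 (H5) depth=24
  Q 15.225.220.16: descend 000011111110000111011100 ; hops seen [H3,H4,H5] ; pick H5
  + 15.225.220.140/32 (H5) depth=32
  + 15.0.0.0/8 (H0) depth=8
  + 203.103.188.144/28 (H1) depth=28
  + 15.225.220.140/32 (H0) depth=32
  + 0.0.0.0/0 (H7) depth=0
  Q 55.73.32.180: descend 001101110100100100100000101 ; hops seen [H7,H1,H0,H0] ; pick H0
  Q 203.103.133.49: descend 110010110110011110 ; hops seen [H7,H2,H5,H7] ; pick H7
  Q 55.73.32.165: descend 001101110100100100100000101 ; hops seen [H7,H1,H0,H0] ; pick H0

== LOOKUPS ==
["H5","H3","H5","H0","H7","H0"]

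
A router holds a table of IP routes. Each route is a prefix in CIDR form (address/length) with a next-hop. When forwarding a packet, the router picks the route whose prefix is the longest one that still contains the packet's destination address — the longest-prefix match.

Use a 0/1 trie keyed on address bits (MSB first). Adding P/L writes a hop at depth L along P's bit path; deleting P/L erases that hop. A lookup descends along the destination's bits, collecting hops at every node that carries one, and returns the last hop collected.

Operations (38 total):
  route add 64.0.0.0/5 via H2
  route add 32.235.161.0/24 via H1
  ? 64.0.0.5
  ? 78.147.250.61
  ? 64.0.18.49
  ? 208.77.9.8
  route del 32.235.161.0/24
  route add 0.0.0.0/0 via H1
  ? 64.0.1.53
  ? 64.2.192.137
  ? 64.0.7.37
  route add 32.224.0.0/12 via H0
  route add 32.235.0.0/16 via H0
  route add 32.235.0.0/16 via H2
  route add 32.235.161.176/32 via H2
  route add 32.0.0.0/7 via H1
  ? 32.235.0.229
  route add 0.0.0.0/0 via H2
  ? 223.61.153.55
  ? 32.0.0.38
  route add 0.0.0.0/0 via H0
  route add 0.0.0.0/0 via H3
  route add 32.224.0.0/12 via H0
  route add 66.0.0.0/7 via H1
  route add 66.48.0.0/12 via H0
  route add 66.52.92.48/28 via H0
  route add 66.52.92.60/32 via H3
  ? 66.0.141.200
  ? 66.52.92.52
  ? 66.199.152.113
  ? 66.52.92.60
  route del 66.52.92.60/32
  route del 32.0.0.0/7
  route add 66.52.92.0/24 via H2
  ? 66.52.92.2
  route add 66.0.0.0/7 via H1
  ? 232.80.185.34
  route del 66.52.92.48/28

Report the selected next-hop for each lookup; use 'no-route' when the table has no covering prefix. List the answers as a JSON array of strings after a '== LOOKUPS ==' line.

Apply in order:
  + 64.0.0.0/5 (H2) depth=5
  + 32.235.161.0/24 (H1) depth=24
  ? 64.0.0.5  path d0:-→d1:-→d2:-→d3:-→d4:-→d5:H2  best=H2
  ? 78.147.250.61  path d0:-→d1:-→d2:-→d3:-→d4:-  best=no-route
  ? 64.0.18.49  path d0:-→d1:-→d2:-→d3:-→d4:-→d5:H2  best=H2
  ? 208.77.9.8  path d0:-  best=no-route
  del 32.235.161.0/24 (clear depth 24)
  + 0.0.0.0/0 (H1) depth=0
  ? 64.0.1.53  path d0:H1→d1:-→d2:-→d3:-→d4:-→d5:H2  best=H2
  ? 64.2.192.137  path d0:H1→d1:-→d2:-→d3:-→d4:-→d5:H2  best=H2
  ? 64.0.7.37  path d0:H1→d1:-→d2:-→d3:-→d4:-→d5:H2  best=H2
  + 32.224.0.0/12 (H0) depth=12
  + 32.235.0.0/16 (H0) depth=16
  + 32.235.0.0/16 (H2) depth=16
  + 32.235.161.176/32 (H2) depth=32
  + 32.0.0.0/7 (H1) depth=7
  ? 32.235.0.229  path d0:H1→d1:-→d2:-→d3:-→d4:-→d5:-→d6:-→d7:H1→d8:-→d9:-→d10:-→d11:-→d12:H0→d13:-→d14:-→d15:-→d16:H2  best=H2
  + 0.0.0.0/0 (H2) depth=0
  ? 223.61.153.55  path d0:H2  best=H2
  ? 32.0.0.38  path d0:H2→d1:-→d2:-→d3:-→d4:-→d5:-→d6:-→d7:H1→d8:-  best=H1
  + 0.0.0.0/0 (H0) depth=0
  + 0.0.0.0/0 (H3) depth=0
  + 32.224.0.0/12 (H0) depth=12
  + 66.0.0.0/7 (H1) depth=7
  + 66.48.0.0/12 (H0) depth=12
  + 66.52.92.48/28 (H0) depth=28
  + 66.52.92.60/32 (H3) depth=32
  ? 66.0.141.200  path d0:H3→d1:-→d2:-→d3:-→d4:-→d5:H2→d6:-→d7:H1→d8:-→d9:-→d10:-  best=H1
  ? 66.52.92.52  path d0:H3→d1:-→d2:-→d3:-→d4:-→d5:H2→d6:-→d7:H1→d8:-→d9:-→d10:-→d11:-→d12:H0→d13:-→d14:-→d15:-→d16:-→d17:-→d18:-→d19:-→d20:-→d21:-→d22:-→d23:-→d24:-→d25:-→d26:-→d27:-→d28:H0  best=H0
  ? 66.199.152.113  path d0:H3→d1:-→d2:-→d3:-→d4:-→d5:H2→d6:-→d7:H1→d8:-  best=H1
  ? 66.52.92.60  path d0:H3→d1:-→d2:-→d3:-→d4:-→d5:H2→d6:-→d7:H1→d8:-→d9:-→d10:-→d11:-→d12:H0→d13:-→d14:-→d15:-→d16:-→d17:-→d18:-→d19:-→d20:-→d21:-→d22:-→d23:-→d24:-→d25:-→d26:-→d27:-→d28:H0→d29:-→d30:-→d31:-→d32:H3  best=H3
  del 66.52.92.60/32 (clear depth 32)
  del 32.0.0.0/7 (clear depth 7)
  + 66.52.92.0/24 (H2) depth=24
  ? 66.52.92.2  path d0:H3→d1:-→d2:-→d3:-→d4:-→d5:H2→d6:-→d7:H1→d8:-→d9:-→d10:-→d11:-→d12:H0→d13:-→d14:-→d15:-→d16:-→d17:-→d18:-→d19:-→d20:-→d21:-→d22:-→d23:-→d24:H2→d25:-→d26:-  best=H2
  + 66.0.0.0/7 (H1) depth=7
  ? 232.80.185.34  path d0:H3  best=H3
  del 66.52.92.48/28 (clear depth 28)

== LOOKUPS ==
["H2","no-route","H2","no-route","H2","H2","H2","H2","H2","H1","H1","H0","H1","H3","H2","H3"]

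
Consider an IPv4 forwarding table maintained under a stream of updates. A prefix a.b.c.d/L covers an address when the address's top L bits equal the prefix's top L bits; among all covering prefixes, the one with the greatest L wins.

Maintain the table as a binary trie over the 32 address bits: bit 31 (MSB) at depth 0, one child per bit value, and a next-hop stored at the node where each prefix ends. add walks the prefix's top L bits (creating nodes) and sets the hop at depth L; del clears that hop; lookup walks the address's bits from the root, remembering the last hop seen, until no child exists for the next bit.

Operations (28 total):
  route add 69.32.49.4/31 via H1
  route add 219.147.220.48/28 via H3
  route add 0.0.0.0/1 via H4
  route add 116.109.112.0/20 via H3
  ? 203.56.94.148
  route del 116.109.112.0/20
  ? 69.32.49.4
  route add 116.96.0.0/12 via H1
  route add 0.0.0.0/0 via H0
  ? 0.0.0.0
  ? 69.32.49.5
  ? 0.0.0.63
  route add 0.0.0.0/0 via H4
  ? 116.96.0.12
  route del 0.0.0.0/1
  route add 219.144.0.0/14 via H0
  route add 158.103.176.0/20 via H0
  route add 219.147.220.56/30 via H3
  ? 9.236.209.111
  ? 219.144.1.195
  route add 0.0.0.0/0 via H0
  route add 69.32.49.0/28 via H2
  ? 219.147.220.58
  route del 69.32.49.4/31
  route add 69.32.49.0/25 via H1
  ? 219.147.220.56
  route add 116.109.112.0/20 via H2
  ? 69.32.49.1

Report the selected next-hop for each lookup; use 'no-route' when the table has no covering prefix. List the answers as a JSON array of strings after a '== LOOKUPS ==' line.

Trace:
  add 69.32.49.4/31 -> H1 at depth 31
  add 219.147.220.48/28 -> H3 at depth 28
  add 0.0.0.0/1 -> H4 at depth 1
  add 116.109.112.0/20 -> H3 at depth 20
  ? 203.56.94.148  path d0:-→d1:-→d2:-→d3:-  best=no-route
  - 116.109.112.0/20 clear@20
  ? 69.32.49.4  path d0:-→d1:H4→d2:-→d3:-→d4:-→d5:-→d6:-→d7:-→d8:-→d9:-→d10:-→d11:-→d12:-→d13:-→d14:-→d15:-→d16:-→d17:-→d18:-→d19:-→d20:-→d21:-→d22:-→d23:-→d24:-→d25:-→d26:-→d27:-→d28:-→d29:-→d30:-→d31:H1  best=H1
  add 116.96.0.0/12 -> H1 at depth 12
  add 0.0.0.0/0 -> H0 at depth 0
  ? 0.0.0.0  path d0:H0→d1:H4  best=H4
  ? 69.32.49.5  path d0:H0→d1:H4→d2:-→d3:-→d4:-→d5:-→d6:-→d7:-→d8:-→d9:-→d10:-→d11:-→d12:-→d13:-→d14:-→d15:-→d16:-→d17:-→d18:-→d19:-→d20:-→d21:-→d22:-→d23:-→d24:-→d25:-→d26:-→d27:-→d28:-→d29:-→d30:-→d31:H1  best=H1
  ? 0.0.0.63  path d0:H0→d1:H4  best=H4
  add 0.0.0.0/0 -> H4 at depth 0
  ? 116.96.0.12  path d0:H4→d1:H4→d2:-→d3:-→d4:-→d5:-→d6:-→d7:-→d8:-→d9:-→d10:-→d11:-→d12:H1  best=H1
  - 0.0.0.0/1 clear@1
  add 219.144.0.0/14 -> H0 at depth 14
  add 158.103.176.0/20 -> H0 at depth 20
  add 219.147.220.56/30 -> H3 at depth 30
  ? 9.236.209.111  path d0:H4→d1:-  best=H4
  ? 219.144.1.195  path d0:H4→d1:-→d2:-→d3:-→d4:-→d5:-→d6:-→d7:-→d8:-→d9:-→d10:-→d11:-→d12:-→d13:-→d14:H0  best=H0
  add 0.0.0.0/0 -> H0 at depth 0
  add 69.32.49.0/28 -> H2 at depth 28
  ? 219.147.220.58  path d0:H0→d1:-→d2:-→d3:-→d4:-→d5:-→d6:-→d7:-→d8:-→d9:-→d10:-→d11:-→d12:-→d13:-→d14:H0→d15:-→d16:-→d17:-→d18:-→d19:-→d20:-→d21:-→d22:-→d23:-→d24:-→d25:-→d26:-→d27:-→d28:H3→d29:-→d30:H3  best=H3
  - 69.32.49.4/31 clear@31
  add 69.32.49.0/25 -> H1 at depth 25
  ? 219.147.220.56  path d0:H0→d1:-→d2:-→d3:-→d4:-→d5:-→d6:-→d7:-→d8:-→d9:-→d10:-→d11:-→d12:-→d13:-→d14:H0→d15:-→d16:-→d17:-→d18:-→d19:-→d20:-→d21:-→d22:-→d23:-→d24:-→d25:-→d26:-→d27:-→d28:H3→d29:-→d30:H3  best=H3
  add 116.109.112.0/20 -> H2 at depth 20
  ? 69.32.49.1  path d0:H0→d1:-→d2:-→d3:-→d4:-→d5:-→d6:-→d7:-→d8:-→d9:-→d10:-→d11:-→d12:-→d13:-→d14:-→d15:-→d16:-→d17:-→d18:-→d19:-→d20:-→d21:-→d22:-→d23:-→d24:-→d25:H1→d26:-→d27:-→d28:H2→d29:-  best=H2

== LOOKUPS ==
["no-route","H1","H4","H1","H4","H1","H4","H0","H3","H3","H2"]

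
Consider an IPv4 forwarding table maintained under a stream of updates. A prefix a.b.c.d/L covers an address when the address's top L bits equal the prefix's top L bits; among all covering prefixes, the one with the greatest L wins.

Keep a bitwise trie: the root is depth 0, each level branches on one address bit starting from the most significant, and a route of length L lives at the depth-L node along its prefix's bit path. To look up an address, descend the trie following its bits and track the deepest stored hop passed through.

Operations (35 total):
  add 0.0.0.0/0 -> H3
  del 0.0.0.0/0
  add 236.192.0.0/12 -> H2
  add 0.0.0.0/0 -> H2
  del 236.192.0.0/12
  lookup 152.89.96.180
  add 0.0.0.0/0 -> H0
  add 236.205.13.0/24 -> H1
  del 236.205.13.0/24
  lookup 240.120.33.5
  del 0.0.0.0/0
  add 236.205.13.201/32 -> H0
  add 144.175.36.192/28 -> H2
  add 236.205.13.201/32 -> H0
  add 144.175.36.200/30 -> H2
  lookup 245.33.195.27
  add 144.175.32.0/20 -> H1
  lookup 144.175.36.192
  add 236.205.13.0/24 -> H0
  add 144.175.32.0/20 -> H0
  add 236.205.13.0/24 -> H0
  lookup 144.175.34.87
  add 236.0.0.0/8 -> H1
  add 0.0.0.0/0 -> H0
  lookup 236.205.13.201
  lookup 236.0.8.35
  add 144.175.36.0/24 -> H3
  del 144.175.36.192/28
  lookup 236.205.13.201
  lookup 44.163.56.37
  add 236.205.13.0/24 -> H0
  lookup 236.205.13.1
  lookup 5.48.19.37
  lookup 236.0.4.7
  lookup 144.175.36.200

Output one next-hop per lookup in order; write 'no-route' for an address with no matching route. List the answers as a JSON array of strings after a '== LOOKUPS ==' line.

Process each operation:
  add 0.0.0.0/0 -> H3 at depth 0
  - 0.0.0.0/0 clear@0
  add 236.192.0.0/12 -> H2 at depth 12
  add 0.0.0.0/0 -> H2 at depth 0
  - 236.192.0.0/12 clear@12
  ? 152.89.96.180  path d0:H2→d1:-  best=H2
  add 0.0.0.0/0 -> H0 at depth 0
  add 236.205.13.0/24 -> H1 at depth 24
  - 236.205.13.0/24 clear@24
  ? 240.120.33.5  path d0:H0→d1:-→d2:-→d3:-  best=H0
  - 0.0.0.0/0 clear@0
  add 236.205.13.201/32 -> H0 at depth 32
  add 144.175.36.192/28 -> H2 at depth 28
  add 236.205.13.201/32 -> H0 at depth 32
  add 144.175.36.200/30 -> H2 at depth 30
  ? 245.33.195.27  path d0:-→d1:-→d2:-→d3:-  best=no-route
  add 144.175.32.0/20 -> H1 at depth 20
  ? 144.175.36.192  path d0:-→d1:-→d2:-→d3:-→d4:-→d5:-→d6:-→d7:-→d8:-→d9:-→d10:-→d11:-→d12:-→d13:-→d14:-→d15:-→d16:-→d17:-→d18:-→d19:-→d20:H1→d21:-→d22:-→d23:-→d24:-→d25:-→d26:-→d27:-→d28:H2  best=H2
  add 236.205.13.0/24 -> H0 at depth 24
  add 144.175.32.0/20 -> H0 at depth 20
  add 236.205.13.0/24 -> H0 at depth 24
  ? 144.175.34.87  path d0:-→d1:-→d2:-→d3:-→d4:-→d5:-→d6:-→d7:-→d8:-→d9:-→d10:-→d11:-→d12:-→d13:-→d14:-→d15:-→d16:-→d17:-→d18:-→d19:-→d20:H0→d21:-  best=H0
  add 236.0.0.0/8 -> H1 at depth 8
  add 0.0.0.0/0 -> H0 at depth 0
  ? 236.205.13.201  path d0:H0→d1:-→d2:-→d3:-→d4:-→d5:-→d6:-→d7:-→d8:H1→d9:-→d10:-→d11:-→d12:-→d13:-→d14:-→d15:-→d16:-→d17:-→d18:-→d19:-→d20:-→d21:-→d22:-→d23:-→d24:H0→d25:-→d26:-→d27:-→d28:-→d29:-→d30:-→d31:-→d32:H0  best=H0
  ? 236.0.8.35  path d0:H0→d1:-→d2:-→d3:-→d4:-→d5:-→d6:-→d7:-→d8:H1  best=H1
  add 144.175.36.0/24 -> H3 at depth 24
  - 144.175.36.192/28 clear@28
  ? 236.205.13.201  path d0:H0→d1:-→d2:-→d3:-→d4:-→d5:-→d6:-→d7:-→d8:H1→d9:-→d10:-→d11:-→d12:-→d13:-→d14:-→d15:-→d16:-→d17:-→d18:-→d19:-→d20:-→d21:-→d22:-→d23:-→d24:H0→d25:-→d26:-→d27:-→d28:-→d29:-→d30:-→d31:-→d32:H0  best=H0
  ? 44.163.56.37  path d0:H0  best=H0
  add 236.205.13.0/24 -> H0 at depth 24
  ? 236.205.13.1  path d0:H0→d1:-→d2:-→d3:-→d4:-→d5:-→d6:-→d7:-→d8:H1→d9:-→d10:-→d11:-→d12:-→d13:-→d14:-→d15:-→d16:-→d17:-→d18:-→d19:-→d20:-→d21:-→d22:-→d23:-→d24:H0  best=H0
  ? 5.48.19.37  path d0:H0  best=H0
  ? 236.0.4.7  path d0:H0→d1:-→d2:-→d3:-→d4:-→d5:-→d6:-→d7:-→d8:H1  best=H1
  ? 144.175.36.200  path d0:H0→d1:-→d2:-→d3:-→d4:-→d5:-→d6:-→d7:-→d8:-→d9:-→d10:-→d11:-→d12:-→d13:-→d14:-→d15:-→d16:-→d17:-→d18:-→d19:-→d20:H0→d21:-→d22:-→d23:-→d24:H3→d25:-→d26:-→d27:-→d28:-→d29:-→d30:H2  best=H2

== LOOKUPS ==
["H2","H0","no-route","H2","H0","H0","H1","H0","H0","H0","H0","H1","H2"]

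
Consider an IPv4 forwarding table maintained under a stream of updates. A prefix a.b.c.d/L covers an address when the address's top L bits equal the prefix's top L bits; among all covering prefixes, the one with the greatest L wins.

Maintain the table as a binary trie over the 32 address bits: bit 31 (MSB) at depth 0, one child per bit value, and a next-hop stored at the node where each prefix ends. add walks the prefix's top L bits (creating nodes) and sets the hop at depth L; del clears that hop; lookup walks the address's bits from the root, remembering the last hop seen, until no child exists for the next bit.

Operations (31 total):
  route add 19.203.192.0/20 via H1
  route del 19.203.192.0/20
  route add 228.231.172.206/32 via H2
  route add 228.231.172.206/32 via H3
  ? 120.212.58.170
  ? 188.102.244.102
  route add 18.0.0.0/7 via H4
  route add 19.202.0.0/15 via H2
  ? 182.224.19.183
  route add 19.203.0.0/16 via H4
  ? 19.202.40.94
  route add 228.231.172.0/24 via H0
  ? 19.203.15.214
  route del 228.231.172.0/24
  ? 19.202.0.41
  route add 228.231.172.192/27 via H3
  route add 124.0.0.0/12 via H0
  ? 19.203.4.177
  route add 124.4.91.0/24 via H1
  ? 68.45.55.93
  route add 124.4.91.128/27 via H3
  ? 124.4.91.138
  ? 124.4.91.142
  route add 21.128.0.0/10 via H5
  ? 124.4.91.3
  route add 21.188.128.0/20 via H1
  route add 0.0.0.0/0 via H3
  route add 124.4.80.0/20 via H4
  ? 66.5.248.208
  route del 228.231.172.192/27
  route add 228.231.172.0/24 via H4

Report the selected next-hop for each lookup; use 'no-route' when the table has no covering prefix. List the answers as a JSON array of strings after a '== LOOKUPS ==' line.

Process each operation:
  add 19.203.192.0/20 -> H1 at depth 20
  del 19.203.192.0/20 (clear depth 20)
  add 228.231.172.206/32 -> H2 at depth 32
  add 228.231.172.206/32 -> H3 at depth 32
  ? 120.212.58.170  path d0:-→d1:-  best=no-route
  ? 188.102.244.102  path d0:-→d1:-  best=no-route
  add 18.0.0.0/7 -> H4 at depth 7
  add 19.202.0.0/15 -> H2 at depth 15
  ? 182.224.19.183  path d0:-→d1:-  best=no-route
  add 19.203.0.0/16 -> H4 at depth 16
  ? 19.202.40.94  path d0:-→d1:-→d2:-→d3:-→d4:-→d5:-→d6:-→d7:H4→d8:-→d9:-→d10:-→d11:-→d12:-→d13:-→d14:-→d15:H2  best=H2
  add 228.231.172.0/24 -> H0 at depth 24
  ? 19.203.15.214  path d0:-→d1:-→d2:-→d3:-→d4:-→d5:-→d6:-→d7:H4→d8:-→d9:-→d10:-→d11:-→d12:-→d13:-→d14:-→d15:H2→d16:H4  best=H4
  del 228.231.172.0/24 (clear depth 24)
  ? 19.202.0.41  path d0:-→d1:-→d2:-→d3:-→d4:-→d5:-→d6:-→d7:H4→d8:-→d9:-→d10:-→d11:-→d12:-→d13:-→d14:-→d15:H2  best=H2
  add 228.231.172.192/27 -> H3 at depth 27
  add 124.0.0.0/12 -> H0 at depth 12
  ? 19.203.4.177  path d0:-→d1:-→d2:-→d3:-→d4:-→d5:-→d6:-→d7:H4→d8:-→d9:-→d10:-→d11:-→d12:-→d13:-→d14:-→d15:H2→d16:H4  best=H4
  add 124.4.91.0/24 -> H1 at depth 24
  ? 68.45.55.93  path d0:-→d1:-→d2:-  best=no-route
  add 124.4.91.128/27 -> H3 at depth 27
  ? 124.4.91.138  path d0:-→d1:-→d2:-→d3:-→d4:-→d5:-→d6:-→d7:-→d8:-→d9:-→d10:-→d11:-→d12:H0→d13:-→d14:-→d15:-→d16:-→d17:-→d18:-→d19:-→d20:-→d21:-→d22:-→d23:-→d24:H1→d25:-→d26:-→d27:H3  best=H3
  ? 124.4.91.142  path d0:-→d1:-→d2:-→d3:-→d4:-→d5:-→d6:-→d7:-→d8:-→d9:-→d10:-→d11:-→d12:H0→d13:-→d14:-→d15:-→d16:-→d17:-→d18:-→d19:-→d20:-→d21:-→d22:-→d23:-→d24:H1→d25:-→d26:-→d27:H3  best=H3
  add 21.128.0.0/10 -> H5 at depth 10
  ? 124.4.91.3  path d0:-→d1:-→d2:-→d3:-→d4:-→d5:-→d6:-→d7:-→d8:-→d9:-→d10:-→d11:-→d12:H0→d13:-→d14:-→d15:-→d16:-→d17:-→d18:-→d19:-→d20:-→d21:-→d22:-→d23:-→d24:H1  best=H1
  add 21.188.128.0/20 -> H1 at depth 20
  add 0.0.0.0/0 -> H3 at depth 0
  add 124.4.80.0/20 -> H4 at depth 20
  ? 66.5.248.208  path d0:H3→d1:-→d2:-  best=H3
  del 228.231.172.192/27 (clear depth 27)
  add 228.231.172.0/24 -> H4 at depth 24

== LOOKUPS ==
["no-route","no-route","no-route","H2","H4","H2","H4","no-route","H3","H3","H1","H3"]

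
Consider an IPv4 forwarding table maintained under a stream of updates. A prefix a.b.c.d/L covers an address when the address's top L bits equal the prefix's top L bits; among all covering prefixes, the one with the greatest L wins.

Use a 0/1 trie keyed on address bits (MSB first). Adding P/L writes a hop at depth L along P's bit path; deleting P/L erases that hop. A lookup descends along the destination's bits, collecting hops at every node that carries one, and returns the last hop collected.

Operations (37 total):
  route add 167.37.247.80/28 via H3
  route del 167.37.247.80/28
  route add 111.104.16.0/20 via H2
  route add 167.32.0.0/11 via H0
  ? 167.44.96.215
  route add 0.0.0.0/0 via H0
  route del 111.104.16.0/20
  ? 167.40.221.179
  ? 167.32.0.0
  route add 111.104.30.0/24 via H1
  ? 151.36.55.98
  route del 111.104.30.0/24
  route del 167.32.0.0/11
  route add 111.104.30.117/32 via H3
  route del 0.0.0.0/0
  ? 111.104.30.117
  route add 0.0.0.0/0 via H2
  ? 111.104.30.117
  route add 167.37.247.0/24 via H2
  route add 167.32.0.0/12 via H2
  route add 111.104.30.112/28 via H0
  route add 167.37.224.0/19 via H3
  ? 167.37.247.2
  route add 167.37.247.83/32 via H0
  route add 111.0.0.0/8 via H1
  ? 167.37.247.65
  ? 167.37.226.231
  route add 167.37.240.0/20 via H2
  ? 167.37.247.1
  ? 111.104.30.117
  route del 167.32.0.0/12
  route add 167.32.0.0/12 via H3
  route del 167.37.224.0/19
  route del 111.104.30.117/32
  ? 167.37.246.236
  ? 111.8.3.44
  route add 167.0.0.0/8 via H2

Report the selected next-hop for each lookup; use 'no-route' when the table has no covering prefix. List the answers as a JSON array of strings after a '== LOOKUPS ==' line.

Apply in order:
  add 167.37.247.80/28 -> H3 at depth 28
  - 167.37.247.80/28 clear@28
  add 111.104.16.0/20 -> H2 at depth 20
  add 167.32.0.0/11 -> H0 at depth 11
  lookup 167.44.96.215: bits 101001110010 walk d0:-→d1:-→d2:-→d3:-→d4:-→d5:-→d6:-→d7:-→d8:-→d9:-→d10:-→d11:H0→d12:- -> H0
  add 0.0.0.0/0 -> H0 at depth 0
  - 111.104.16.0/20 clear@20
  lookup 167.40.221.179: bits 101001110010 walk d0:H0→d1:-→d2:-→d3:-→d4:-→d5:-→d6:-→d7:-→d8:-→d9:-→d10:-→d11:H0→d12:- -> H0
  lookup 167.32.0.0: bits 1010011100100 walk d0:H0→d1:-→d2:-→d3:-→d4:-→d5:-→d6:-→d7:-→d8:-→d9:-→d10:-→d11:H0→d12:-→d13:- -> H0
  add 111.104.30.0/24 -> H1 at depth 24
  lookup 151.36.55.98: bits 10 walk d0:H0→d1:-→d2:- -> H0
  - 111.104.30.0/24 clear@24
  - 167.32.0.0/11 clear@11
  add 111.104.30.117/32 -> H3 at depth 32
  - 0.0.0.0/0 clear@0
  lookup 111.104.30.117: bits 01101111011010000001111001110101 walk d0:-→d1:-→d2:-→d3:-→d4:-→d5:-→d6:-→d7:-→d8:-→d9:-→d10:-→d11:-→d12:-→d13:-→d14:-→d15:-→d16:-→d17:-→d18:-→d19:-→d20:-→d21:-→d22:-→d23:-→d24:-→d25:-→d26:-→d27:-→d28:-→d29:-→d30:-→d31:-→d32:H3 -> H3
  add 0.0.0.0/0 -> H2 at depth 0
  lookup 111.104.30.117: bits 01101111011010000001111001110101 walk d0:H2→d1:-→d2:-→d3:-→d4:-→d5:-→d6:-→d7:-→d8:-→d9:-→d10:-→d11:-→d12:-→d13:-→d14:-→d15:-→d16:-→d17:-→d18:-→d19:-→d20:-→d21:-→d22:-→d23:-→d24:-→d25:-→d26:-→d27:-→d28:-→d29:-→d30:-→d31:-→d32:H3 -> H3
  add 167.37.247.0/24 -> H2 at depth 24
  add 167.32.0.0/12 -> H2 at depth 12
  add 111.104.30.112/28 -> H0 at depth 28
  add 167.37.224.0/19 -> H3 at depth 19
  lookup 167.37.247.2: bits 1010011100100101111101110 walk d0:H2→d1:-→d2:-→d3:-→d4:-→d5:-→d6:-→d7:-→d8:-→d9:-→d10:-→d11:-→d12:H2→d13:-→d14:-→d15:-→d16:-→d17:-→d18:-→d19:H3→d20:-→d21:-→d22:-→d23:-→d24:H2→d25:- -> H2
  add 167.37.247.83/32 -> H0 at depth 32
  add 111.0.0.0/8 -> H1 at depth 8
  lookup 167.37.247.65: bits 101001110010010111110111010 walk d0:H2→d1:-→d2:-→d3:-→d4:-→d5:-→d6:-→d7:-→d8:-→d9:-→d10:-→d11:-→d12:H2→d13:-→d14:-→d15:-→d16:-→d17:-→d18:-→d19:H3→d20:-→d21:-→d22:-→d23:-→d24:H2→d25:-→d26:-→d27:- -> H2
  lookup 167.37.226.231: bits 1010011100100101111 walk d0:H2→d1:-→d2:-→d3:-→d4:-→d5:-→d6:-→d7:-→d8:-→d9:-→d10:-→d11:-→d12:H2→d13:-→d14:-→d15:-→d16:-→d17:-→d18:-→d19:H3 -> H3
  add 167.37.240.0/20 -> H2 at depth 20
  lookup 167.37.247.1: bits 1010011100100101111101110 walk d0:H2→d1:-→d2:-→d3:-→d4:-→d5:-→d6:-→d7:-→d8:-→d9:-→d10:-→d11:-→d12:H2→d13:-→d14:-→d15:-→d16:-→d17:-→d18:-→d19:H3→d20:H2→d21:-→d22:-→d23:-→d24:H2→d25:- -> H2
  lookup 111.104.30.117: bits 01101111011010000001111001110101 walk d0:H2→d1:-→d2:-→d3:-→d4:-→d5:-→d6:-→d7:-→d8:H1→d9:-→d10:-→d11:-→d12:-→d13:-→d14:-→d15:-→d16:-→d17:-→d18:-→d19:-→d20:-→d21:-→d22:-→d23:-→d24:-→d25:-→d26:-→d27:-→d28:H0→d29:-→d30:-→d31:-→d32:H3 -> H3
  - 167.32.0.0/12 clear@12
  add 167.32.0.0/12 -> H3 at depth 12
  - 167.37.224.0/19 clear@19
  - 111.104.30.117/32 clear@32
  lookup 167.37.246.236: bits 10100111001001011111011 walk d0:H2→d1:-→d2:-→d3:-→d4:-→d5:-→d6:-→d7:-→d8:-→d9:-→d10:-→d11:-→d12:H3→d13:-→d14:-→d15:-→d16:-→d17:-→d18:-→d19:-→d20:H2→d21:-→d22:-→d23:- -> H2
  lookup 111.8.3.44: bits 011011110 walk d0:H2→d1:-→d2:-→d3:-→d4:-→d5:-→d6:-→d7:-→d8:H1→d9:- -> H1
  add 167.0.0.0/8 -> H2 at depth 8

== LOOKUPS ==
["H0","H0","H0","H0","H3","H3","H2","H2","H3","H2","H3","H2","H1"]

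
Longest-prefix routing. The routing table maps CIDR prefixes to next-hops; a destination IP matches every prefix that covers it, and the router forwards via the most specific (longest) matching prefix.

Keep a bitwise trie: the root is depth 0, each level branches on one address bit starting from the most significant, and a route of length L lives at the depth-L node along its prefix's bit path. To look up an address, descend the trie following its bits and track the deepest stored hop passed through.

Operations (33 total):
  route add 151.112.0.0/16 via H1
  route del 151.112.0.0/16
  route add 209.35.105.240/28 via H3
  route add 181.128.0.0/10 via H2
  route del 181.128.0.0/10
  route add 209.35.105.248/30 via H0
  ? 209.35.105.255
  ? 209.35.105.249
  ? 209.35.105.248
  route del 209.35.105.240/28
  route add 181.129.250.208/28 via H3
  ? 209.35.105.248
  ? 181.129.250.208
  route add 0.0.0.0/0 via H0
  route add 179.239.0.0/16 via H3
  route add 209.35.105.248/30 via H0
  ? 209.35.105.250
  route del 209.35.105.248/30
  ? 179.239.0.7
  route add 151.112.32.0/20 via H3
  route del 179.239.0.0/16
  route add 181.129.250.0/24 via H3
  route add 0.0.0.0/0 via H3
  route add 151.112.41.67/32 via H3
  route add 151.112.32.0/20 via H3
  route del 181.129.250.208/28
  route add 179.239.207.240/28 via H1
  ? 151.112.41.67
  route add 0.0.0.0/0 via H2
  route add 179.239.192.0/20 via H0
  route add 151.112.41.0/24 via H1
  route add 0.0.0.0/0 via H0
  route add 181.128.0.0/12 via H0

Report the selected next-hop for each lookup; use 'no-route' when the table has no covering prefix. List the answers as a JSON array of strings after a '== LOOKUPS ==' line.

Apply in order:
  + 151.112.0.0/16 (H1) depth=16
  del 151.112.0.0/16 (clear depth 16)
  + 209.35.105.240/28 (H3) depth=28
  + 181.128.0.0/10 (H2) depth=10
  del 181.128.0.0/10 (clear depth 10)
  + 209.35.105.248/30 (H0) depth=30
  Q 209.35.105.255: descend 11010001001000110110100111111 ; hops seen [H3] ; pick H3
  Q 209.35.105.249: descend 110100010010001101101001111110 ; hops seen [H3,H0] ; pick H0
  Q 209.35.105.248: descend 110100010010001101101001111110 ; hops seen [H3,H0] ; pick H0
  del 209.35.105.240/28 (clear depth 28)
  + 181.129.250.208/28 (H3) depth=28
  Q 209.35.105.248: descend 110100010010001101101001111110 ; hops seen [H0] ; pick H0
  Q 181.129.250.208: descend 1011010110000001111110101101 ; hops seen [H3] ; pick H3
  + 0.0.0.0/0 (H0) depth=0
  + 179.239.0.0/16 (H3) depth=16
  + 209.35.105.248/30 (H0) depth=30
  Q 209.35.105.250: descend 110100010010001101101001111110 ; hops seen [H0,H0] ; pick H0
  del 209.35.105.248/30 (clear depth 30)
  Q 179.239.0.7: descend 1011001111101111 ; hops seen [H0,H3] ; pick H3
  + 151.112.32.0/20 (H3) depth=20
  del 179.239.0.0/16 (clear depth 16)
  + 181.129.250.0/24 (H3) depth=24
  + 0.0.0.0/0 (H3) depth=0
  + 151.112.41.67/32 (H3) depth=32
  + 151.112.32.0/20 (H3) depth=20
  del 181.129.250.208/28 (clear depth 28)
  + 179.239.207.240/28 (H1) depth=28
  Q 151.112.41.67: descend 10010111011100000010100101000011 ; hops seen [H3,H3,H3] ; pick H3
  + 0.0.0.0/0 (H2) depth=0
  + 179.239.192.0/20 (H0) depth=20
  + 151.112.41.0/24 (H1) depth=24
  + 0.0.0.0/0 (H0) depth=0
  + 181.128.0.0/12 (H0) depth=12

== LOOKUPS ==
["H3","H0","H0","H0","H3","H0","H3","H3"]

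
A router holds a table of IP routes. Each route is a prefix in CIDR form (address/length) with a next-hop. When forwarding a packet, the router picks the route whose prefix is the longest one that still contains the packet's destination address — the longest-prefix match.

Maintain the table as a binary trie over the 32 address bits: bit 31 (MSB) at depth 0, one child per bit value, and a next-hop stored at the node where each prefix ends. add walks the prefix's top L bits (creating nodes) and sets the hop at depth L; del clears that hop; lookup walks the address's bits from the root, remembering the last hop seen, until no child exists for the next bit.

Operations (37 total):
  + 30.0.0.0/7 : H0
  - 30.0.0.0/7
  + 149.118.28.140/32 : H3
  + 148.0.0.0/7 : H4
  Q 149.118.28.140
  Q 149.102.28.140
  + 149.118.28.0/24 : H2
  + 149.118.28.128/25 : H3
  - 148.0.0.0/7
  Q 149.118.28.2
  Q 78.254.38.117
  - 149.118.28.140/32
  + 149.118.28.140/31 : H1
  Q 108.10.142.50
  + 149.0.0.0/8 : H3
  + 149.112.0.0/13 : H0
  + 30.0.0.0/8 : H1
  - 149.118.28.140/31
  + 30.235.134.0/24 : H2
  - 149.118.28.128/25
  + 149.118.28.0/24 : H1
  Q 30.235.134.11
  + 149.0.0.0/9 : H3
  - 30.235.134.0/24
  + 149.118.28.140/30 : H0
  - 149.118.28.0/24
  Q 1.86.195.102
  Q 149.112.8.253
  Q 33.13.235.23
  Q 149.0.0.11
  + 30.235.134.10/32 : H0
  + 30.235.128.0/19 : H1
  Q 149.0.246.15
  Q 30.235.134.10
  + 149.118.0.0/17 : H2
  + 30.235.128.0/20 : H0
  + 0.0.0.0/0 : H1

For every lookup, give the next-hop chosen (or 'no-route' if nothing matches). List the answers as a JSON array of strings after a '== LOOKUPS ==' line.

Apply in order:
  + 30.0.0.0/7 (H0) depth=7
  - 30.0.0.0/7 clear@7
  + 149.118.28.140/32 (H3) depth=32
  + 148.0.0.0/7 (H4) depth=7
  lookup 149.118.28.140: bits 10010101011101100001110010001100 walk d0:-→d1:-→d2:-→d3:-→d4:-→d5:-→d6:-→d7:H4→d8:-→d9:-→d10:-→d11:-→d12:-→d13:-→d14:-→d15:-→d16:-→d17:-→d18:-→d19:-→d20:-→d21:-→d22:-→d23:-→d24:-→d25:-→d26:-→d27:-→d28:-→d29:-→d30:-→d31:-→d32:H3 -> H3
  lookup 149.102.28.140: bits 10010101011 walk d0:-→d1:-→d2:-→d3:-→d4:-→d5:-→d6:-→d7:H4→d8:-→d9:-→d10:-→d11:- -> H4
  + 149.118.28.0/24 (H2) depth=24
  + 149.118.28.128/25 (H3) depth=25
  - 148.0.0.0/7 clear@7
  lookup 149.118.28.2: bits 100101010111011000011100 walk d0:-→d1:-→d2:-→d3:-→d4:-→d5:-→d6:-→d7:-→d8:-→d9:-→d10:-→d11:-→d12:-→d13:-→d14:-→d15:-→d16:-→d17:-→d18:-→d19:-→d20:-→d21:-→d22:-→d23:-→d24:H2 -> H2
  lookup 78.254.38.117: bits 0 walk d0:-→d1:- -> no-route
  - 149.118.28.140/32 clear@32
  + 149.118.28.140/31 (H1) depth=31
  lookup 108.10.142.50: bits 0 walk d0:-→d1:- -> no-route
  + 149.0.0.0/8 (H3) depth=8
  + 149.112.0.0/13 (H0) depth=13
  + 30.0.0.0/8 (H1) depth=8
  - 149.118.28.140/31 clear@31
  + 30.235.134.0/24 (H2) depth=24
  - 149.118.28.128/25 clear@25
  + 149.118.28.0/24 (H1) depth=24
  lookup 30.235.134.11: bits 000111101110101110000110 walk d0:-→d1:-→d2:-→d3:-→d4:-→d5:-→d6:-→d7:-→d8:H1→d9:-→d10:-→d11:-→d12:-→d13:-→d14:-→d15:-→d16:-→d17:-→d18:-→d19:-→d20:-→d21:-→d22:-→d23:-→d24:H2 -> H2
  + 149.0.0.0/9 (H3) depth=9
  - 30.235.134.0/24 clear@24
  + 149.118.28.140/30 (H0) depth=30
  - 149.118.28.0/24 clear@24
  lookup 1.86.195.102: bits 000 walk d0:-→d1:-→d2:-→d3:- -> no-route
  lookup 149.112.8.253: bits 1001010101110 walk d0:-→d1:-→d2:-→d3:-→d4:-→d5:-→d6:-→d7:-→d8:H3→d9:H3→d10:-→d11:-→d12:-→d13:H0 -> H0
  lookup 33.13.235.23: bits 00 walk d0:-→d1:-→d2:- -> no-route
  lookup 149.0.0.11: bits 100101010 walk d0:-→d1:-→d2:-→d3:-→d4:-→d5:-→d6:-→d7:-→d8:H3→d9:H3 -> H3
  + 30.235.134.10/32 (H0) depth=32
  + 30.235.128.0/19 (H1) depth=19
  lookup 149.0.246.15: bits 100101010 walk d0:-→d1:-→d2:-→d3:-→d4:-→d5:-→d6:-→d7:-→d8:H3→d9:H3 -> H3
  lookup 30.235.134.10: bits 00011110111010111000011000001010 walk d0:-→d1:-→d2:-→d3:-→d4:-→d5:-→d6:-→d7:-→d8:H1→d9:-→d10:-→d11:-→d12:-→d13:-→d14:-→d15:-→d16:-→d17:-→d18:-→d19:H1→d20:-→d21:-→d22:-→d23:-→d24:-→d25:-→d26:-→d27:-→d28:-→d29:-→d30:-→d31:-→d32:H0 -> H0
  + 149.118.0.0/17 (H2) depth=17
  + 30.235.128.0/20 (H0) depth=20
  + 0.0.0.0/0 (H1) depth=0

== LOOKUPS ==
["H3","H4","H2","no-route","no-route","H2","no-route","H0","no-route","H3","H3","H0"]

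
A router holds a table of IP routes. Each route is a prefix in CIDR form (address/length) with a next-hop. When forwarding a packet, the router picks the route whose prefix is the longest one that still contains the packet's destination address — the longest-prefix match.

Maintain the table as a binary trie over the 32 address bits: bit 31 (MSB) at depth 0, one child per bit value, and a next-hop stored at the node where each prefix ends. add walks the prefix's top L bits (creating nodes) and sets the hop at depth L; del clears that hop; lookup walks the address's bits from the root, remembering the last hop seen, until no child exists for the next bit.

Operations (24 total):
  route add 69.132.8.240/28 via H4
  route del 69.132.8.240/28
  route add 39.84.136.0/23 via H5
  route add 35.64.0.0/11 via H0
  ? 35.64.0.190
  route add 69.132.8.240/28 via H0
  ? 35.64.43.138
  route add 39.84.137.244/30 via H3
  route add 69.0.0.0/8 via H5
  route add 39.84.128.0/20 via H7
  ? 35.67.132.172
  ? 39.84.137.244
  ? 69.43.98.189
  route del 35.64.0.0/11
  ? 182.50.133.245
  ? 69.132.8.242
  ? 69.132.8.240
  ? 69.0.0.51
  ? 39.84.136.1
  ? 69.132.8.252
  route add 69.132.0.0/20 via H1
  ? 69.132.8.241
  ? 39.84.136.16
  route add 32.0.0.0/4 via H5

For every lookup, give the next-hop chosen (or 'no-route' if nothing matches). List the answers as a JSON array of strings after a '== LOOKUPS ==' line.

Trace:
  add 69.132.8.240/28 -> H4 at depth 28
  - 69.132.8.240/28 clear@28
  add 39.84.136.0/23 -> H5 at depth 23
  add 35.64.0.0/11 -> H0 at depth 11
  lookup 35.64.0.190: bits 00100011010 walk d0:-→d1:-→d2:-→d3:-→d4:-→d5:-→d6:-→d7:-→d8:-→d9:-→d10:-→d11:H0 -> H0
  add 69.132.8.240/28 -> H0 at depth 28
  lookup 35.64.43.138: bits 00100011010 walk d0:-→d1:-→d2:-→d3:-→d4:-→d5:-→d6:-→d7:-→d8:-→d9:-→d10:-→d11:H0 -> H0
  add 39.84.137.244/30 -> H3 at depth 30
  add 69.0.0.0/8 -> H5 at depth 8
  add 39.84.128.0/20 -> H7 at depth 20
  lookup 35.67.132.172: bits 00100011010 walk d0:-→d1:-→d2:-→d3:-→d4:-→d5:-→d6:-→d7:-→d8:-→d9:-→d10:-→d11:H0 -> H0
  lookup 39.84.137.244: bits 001001110101010010001001111101 walk d0:-→d1:-→d2:-→d3:-→d4:-→d5:-→d6:-→d7:-→d8:-→d9:-→d10:-→d11:-→d12:-→d13:-→d14:-→d15:-→d16:-→d17:-→d18:-→d19:-→d20:H7→d21:-→d22:-→d23:H5→d24:-→d25:-→d26:-→d27:-→d28:-→d29:-→d30:H3 -> H3
  lookup 69.43.98.189: bits 01000101 walk d0:-→d1:-→d2:-→d3:-→d4:-→d5:-→d6:-→d7:-→d8:H5 -> H5
  - 35.64.0.0/11 clear@11
  lookup 182.50.133.245: bits ε walk d0:- -> no-route
  lookup 69.132.8.242: bits 0100010110000100000010001111 walk d0:-→d1:-→d2:-→d3:-→d4:-→d5:-→d6:-→d7:-→d8:H5→d9:-→d10:-→d11:-→d12:-→d13:-→d14:-→d15:-→d16:-→d17:-→d18:-→d19:-→d20:-→d21:-→d22:-→d23:-→d24:-→d25:-→d26:-→d27:-→d28:H0 -> H0
  lookup 69.132.8.240: bits 0100010110000100000010001111 walk d0:-→d1:-→d2:-→d3:-→d4:-→d5:-→d6:-→d7:-→d8:H5→d9:-→d10:-→d11:-→d12:-→d13:-→d14:-→d15:-→d16:-→d17:-→d18:-→d19:-→d20:-→d21:-→d22:-→d23:-→d24:-→d25:-→d26:-→d27:-→d28:H0 -> H0
  lookup 69.0.0.51: bits 01000101 walk d0:-→d1:-→d2:-→d3:-→d4:-→d5:-→d6:-→d7:-→d8:H5 -> H5
  lookup 39.84.136.1: bits 00100111010101001000100 walk d0:-→d1:-→d2:-→d3:-→d4:-→d5:-→d6:-→d7:-→d8:-→d9:-→d10:-→d11:-→d12:-→d13:-→d14:-→d15:-→d16:-→d17:-→d18:-→d19:-→d20:H7→d21:-→d22:-→d23:H5 -> H5
  lookup 69.132.8.252: bits 0100010110000100000010001111 walk d0:-→d1:-→d2:-→d3:-→d4:-→d5:-→d6:-→d7:-→d8:H5→d9:-→d10:-→d11:-→d12:-→d13:-→d14:-→d15:-→d16:-→d17:-→d18:-→d19:-→d20:-→d21:-→d22:-→d23:-→d24:-→d25:-→d26:-→d27:-→d28:H0 -> H0
  add 69.132.0.0/20 -> H1 at depth 20
  lookup 69.132.8.241: bits 0100010110000100000010001111 walk d0:-→d1:-→d2:-→d3:-→d4:-→d5:-→d6:-→d7:-→d8:H5→d9:-→d10:-→d11:-→d12:-→d13:-→d14:-→d15:-→d16:-→d17:-→d18:-→d19:-→d20:H1→d21:-→d22:-→d23:-→d24:-→d25:-→d26:-→d27:-→d28:H0 -> H0
  lookup 39.84.136.16: bits 00100111010101001000100 walk d0:-→d1:-→d2:-→d3:-→d4:-→d5:-→d6:-→d7:-→d8:-→d9:-→d10:-→d11:-→d12:-→d13:-→d14:-→d15:-→d16:-→d17:-→d18:-→d19:-→d20:H7→d21:-→d22:-→d23:H5 -> H5
  add 32.0.0.0/4 -> H5 at depth 4

== LOOKUPS ==
["H0","H0","H0","H3","H5","no-route","H0","H0","H5","H5","H0","H0","H5"]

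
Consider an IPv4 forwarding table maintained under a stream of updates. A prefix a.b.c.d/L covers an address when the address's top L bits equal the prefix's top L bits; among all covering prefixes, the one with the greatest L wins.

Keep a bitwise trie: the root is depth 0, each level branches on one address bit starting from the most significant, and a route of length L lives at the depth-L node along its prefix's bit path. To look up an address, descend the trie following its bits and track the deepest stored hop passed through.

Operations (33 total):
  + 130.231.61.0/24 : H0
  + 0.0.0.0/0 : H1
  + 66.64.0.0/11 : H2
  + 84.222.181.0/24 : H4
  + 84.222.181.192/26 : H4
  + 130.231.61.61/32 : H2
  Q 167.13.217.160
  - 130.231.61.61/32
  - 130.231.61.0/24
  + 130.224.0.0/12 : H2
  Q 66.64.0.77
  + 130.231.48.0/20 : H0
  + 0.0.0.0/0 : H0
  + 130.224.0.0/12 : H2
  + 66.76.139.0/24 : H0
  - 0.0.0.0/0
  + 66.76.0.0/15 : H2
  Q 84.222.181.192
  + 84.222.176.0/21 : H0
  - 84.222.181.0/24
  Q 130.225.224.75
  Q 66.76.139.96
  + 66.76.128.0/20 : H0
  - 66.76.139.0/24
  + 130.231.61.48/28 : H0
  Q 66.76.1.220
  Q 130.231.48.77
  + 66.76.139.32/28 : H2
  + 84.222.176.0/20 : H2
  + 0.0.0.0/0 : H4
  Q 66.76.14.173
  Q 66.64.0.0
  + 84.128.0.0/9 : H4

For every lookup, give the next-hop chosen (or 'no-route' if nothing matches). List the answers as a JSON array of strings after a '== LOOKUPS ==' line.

Apply in order:
  add 130.231.61.0/24 -> H0 at depth 24
  add 0.0.0.0/0 -> H1 at depth 0
  add 66.64.0.0/11 -> H2 at depth 11
  add 84.222.181.0/24 -> H4 at depth 24
  add 84.222.181.192/26 -> H4 at depth 26
  add 130.231.61.61/32 -> H2 at depth 32
  ? 167.13.217.160  path d0:H1→d1:-→d2:-  best=H1
  - 130.231.61.61/32 clear@32
  - 130.231.61.0/24 clear@24
  add 130.224.0.0/12 -> H2 at depth 12
  ? 66.64.0.77  path d0:H1→d1:-→d2:-→d3:-→d4:-→d5:-→d6:-→d7:-→d8:-→d9:-→d10:-→d11:H2  best=H2
  add 130.231.48.0/20 -> H0 at depth 20
  add 0.0.0.0/0 -> H0 at depth 0
  add 130.224.0.0/12 -> H2 at depth 12
  add 66.76.139.0/24 -> H0 at depth 24
  - 0.0.0.0/0 clear@0
  add 66.76.0.0/15 -> H2 at depth 15
  ? 84.222.181.192  path d0:-→d1:-→d2:-→d3:-→d4:-→d5:-→d6:-→d7:-→d8:-→d9:-→d10:-→d11:-→d12:-→d13:-→d14:-→d15:-→d16:-→d17:-→d18:-→d19:-→d20:-→d21:-→d22:-→d23:-→d24:H4→d25:-→d26:H4  best=H4
  add 84.222.176.0/21 -> H0 at depth 21
  - 84.222.181.0/24 clear@24
  ? 130.225.224.75  path d0:-→d1:-→d2:-→d3:-→d4:-→d5:-→d6:-→d7:-→d8:-→d9:-→d10:-→d11:-→d12:H2→d13:-  best=H2
  ? 66.76.139.96  path d0:-→d1:-→d2:-→d3:-→d4:-→d5:-→d6:-→d7:-→d8:-→d9:-→d10:-→d11:H2→d12:-→d13:-→d14:-→d15:H2→d16:-→d17:-→d18:-→d19:-→d20:-→d21:-→d22:-→d23:-→d24:H0  best=H0
  add 66.76.128.0/20 -> H0 at depth 20
  - 66.76.139.0/24 clear@24
  add 130.231.61.48/28 -> H0 at depth 28
  ? 66.76.1.220  path d0:-→d1:-→d2:-→d3:-→d4:-→d5:-→d6:-→d7:-→d8:-→d9:-→d10:-→d11:H2→d12:-→d13:-→d14:-→d15:H2→d16:-  best=H2
  ? 130.231.48.77  path d0:-→d1:-→d2:-→d3:-→d4:-→d5:-→d6:-→d7:-→d8:-→d9:-→d10:-→d11:-→d12:H2→d13:-→d14:-→d15:-→d16:-→d17:-→d18:-→d19:-→d20:H0  best=H0
  add 66.76.139.32/28 -> H2 at depth 28
  add 84.222.176.0/20 -> H2 at depth 20
  add 0.0.0.0/0 -> H4 at depth 0
  ? 66.76.14.173  path d0:H4→d1:-→d2:-→d3:-→d4:-→d5:-→d6:-→d7:-→d8:-→d9:-→d10:-→d11:H2→d12:-→d13:-→d14:-→d15:H2→d16:-  best=H2
  ? 66.64.0.0  path d0:H4→d1:-→d2:-→d3:-→d4:-→d5:-→d6:-→d7:-→d8:-→d9:-→d10:-→d11:H2→d12:-  best=H2
  add 84.128.0.0/9 -> H4 at depth 9

== LOOKUPS ==
["H1","H2","H4","H2","H0","H2","H0","H2","H2"]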